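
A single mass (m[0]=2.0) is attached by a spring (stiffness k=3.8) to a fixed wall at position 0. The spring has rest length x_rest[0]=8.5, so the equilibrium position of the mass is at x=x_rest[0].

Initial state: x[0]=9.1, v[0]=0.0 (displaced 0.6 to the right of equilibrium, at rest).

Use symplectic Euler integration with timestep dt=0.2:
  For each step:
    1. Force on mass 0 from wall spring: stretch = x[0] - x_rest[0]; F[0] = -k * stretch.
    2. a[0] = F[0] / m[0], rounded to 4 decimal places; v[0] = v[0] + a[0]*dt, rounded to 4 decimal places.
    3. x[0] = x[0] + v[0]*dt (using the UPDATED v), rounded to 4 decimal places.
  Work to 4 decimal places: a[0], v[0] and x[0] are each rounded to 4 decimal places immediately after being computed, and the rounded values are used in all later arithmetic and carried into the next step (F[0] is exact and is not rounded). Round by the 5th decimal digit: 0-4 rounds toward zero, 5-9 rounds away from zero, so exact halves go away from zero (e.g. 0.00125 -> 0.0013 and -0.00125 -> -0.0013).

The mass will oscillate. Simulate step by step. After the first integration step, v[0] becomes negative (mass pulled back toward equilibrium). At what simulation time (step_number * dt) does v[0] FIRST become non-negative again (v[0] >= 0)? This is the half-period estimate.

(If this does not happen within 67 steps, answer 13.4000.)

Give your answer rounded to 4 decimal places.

Answer: 2.4000

Derivation:
Step 0: x=[9.1000] v=[0.0000]
Step 1: x=[9.0544] v=[-0.2280]
Step 2: x=[8.9667] v=[-0.4387]
Step 3: x=[8.8435] v=[-0.6160]
Step 4: x=[8.6942] v=[-0.7465]
Step 5: x=[8.5301] v=[-0.8203]
Step 6: x=[8.3638] v=[-0.8317]
Step 7: x=[8.2078] v=[-0.7799]
Step 8: x=[8.0740] v=[-0.6689]
Step 9: x=[7.9726] v=[-0.5070]
Step 10: x=[7.9113] v=[-0.3066]
Step 11: x=[7.8947] v=[-0.0829]
Step 12: x=[7.9241] v=[0.1471]
First v>=0 after going negative at step 12, time=2.4000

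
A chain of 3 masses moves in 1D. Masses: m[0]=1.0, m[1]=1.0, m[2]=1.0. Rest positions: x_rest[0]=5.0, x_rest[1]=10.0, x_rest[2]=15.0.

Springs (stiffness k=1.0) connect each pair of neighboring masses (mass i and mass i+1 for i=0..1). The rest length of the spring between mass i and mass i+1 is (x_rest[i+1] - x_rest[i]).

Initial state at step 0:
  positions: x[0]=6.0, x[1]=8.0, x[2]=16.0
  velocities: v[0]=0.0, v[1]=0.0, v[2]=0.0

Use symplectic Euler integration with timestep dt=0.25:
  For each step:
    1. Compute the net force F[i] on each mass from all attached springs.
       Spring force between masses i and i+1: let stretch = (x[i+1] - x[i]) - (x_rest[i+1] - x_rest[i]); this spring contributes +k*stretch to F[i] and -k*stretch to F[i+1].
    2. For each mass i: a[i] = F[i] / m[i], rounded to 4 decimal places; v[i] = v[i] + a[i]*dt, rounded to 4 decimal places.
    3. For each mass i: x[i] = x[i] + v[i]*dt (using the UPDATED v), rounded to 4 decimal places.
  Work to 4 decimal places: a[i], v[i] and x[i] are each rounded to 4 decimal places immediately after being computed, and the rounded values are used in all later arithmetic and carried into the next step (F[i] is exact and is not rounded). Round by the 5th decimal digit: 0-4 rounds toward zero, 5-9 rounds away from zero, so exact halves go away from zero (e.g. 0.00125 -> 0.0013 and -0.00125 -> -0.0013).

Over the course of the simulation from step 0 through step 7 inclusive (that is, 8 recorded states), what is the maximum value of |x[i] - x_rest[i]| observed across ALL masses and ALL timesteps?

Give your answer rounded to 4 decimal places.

Step 0: x=[6.0000 8.0000 16.0000] v=[0.0000 0.0000 0.0000]
Step 1: x=[5.8125 8.3750 15.8125] v=[-0.7500 1.5000 -0.7500]
Step 2: x=[5.4727 9.0547 15.4727] v=[-1.3594 2.7188 -1.3594]
Step 3: x=[5.0442 9.9117 15.0442] v=[-1.7139 3.4278 -1.7139]
Step 4: x=[4.6075 10.7852 14.6075] v=[-1.7470 3.4941 -1.7470]
Step 5: x=[4.2444 11.5115 14.2444] v=[-1.4526 2.9053 -1.4526]
Step 6: x=[4.0230 11.9545 14.0230] v=[-0.8858 1.7718 -0.8858]
Step 7: x=[3.9848 12.0310 13.9848] v=[-0.1529 0.3061 -0.1529]
Max displacement = 2.0310

Answer: 2.0310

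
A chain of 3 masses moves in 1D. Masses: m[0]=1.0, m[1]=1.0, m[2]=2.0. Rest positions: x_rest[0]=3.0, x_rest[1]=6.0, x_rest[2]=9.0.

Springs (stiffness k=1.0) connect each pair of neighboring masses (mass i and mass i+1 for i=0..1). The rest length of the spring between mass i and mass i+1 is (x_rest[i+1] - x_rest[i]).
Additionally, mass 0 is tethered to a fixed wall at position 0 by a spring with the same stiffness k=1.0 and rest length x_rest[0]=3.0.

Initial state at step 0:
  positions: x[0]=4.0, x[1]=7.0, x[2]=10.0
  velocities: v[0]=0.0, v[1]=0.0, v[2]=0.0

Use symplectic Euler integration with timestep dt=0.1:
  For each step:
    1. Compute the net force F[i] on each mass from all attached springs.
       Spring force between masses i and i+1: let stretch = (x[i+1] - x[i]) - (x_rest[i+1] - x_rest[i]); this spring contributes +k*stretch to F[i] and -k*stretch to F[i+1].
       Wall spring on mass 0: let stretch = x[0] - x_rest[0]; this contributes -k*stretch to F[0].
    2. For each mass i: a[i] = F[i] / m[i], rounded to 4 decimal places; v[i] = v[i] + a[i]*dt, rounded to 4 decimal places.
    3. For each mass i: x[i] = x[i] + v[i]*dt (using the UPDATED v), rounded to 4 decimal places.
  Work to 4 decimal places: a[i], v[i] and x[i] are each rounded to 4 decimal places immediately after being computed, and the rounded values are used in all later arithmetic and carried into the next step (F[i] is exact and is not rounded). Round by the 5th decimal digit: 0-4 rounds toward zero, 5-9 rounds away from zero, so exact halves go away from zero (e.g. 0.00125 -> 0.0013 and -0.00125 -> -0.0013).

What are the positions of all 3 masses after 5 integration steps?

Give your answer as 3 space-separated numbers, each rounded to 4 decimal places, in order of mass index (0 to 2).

Step 0: x=[4.0000 7.0000 10.0000] v=[0.0000 0.0000 0.0000]
Step 1: x=[3.9900 7.0000 10.0000] v=[-0.1000 0.0000 0.0000]
Step 2: x=[3.9702 6.9999 10.0000] v=[-0.1980 -0.0010 0.0000]
Step 3: x=[3.9410 6.9995 10.0000] v=[-0.2921 -0.0040 0.0000]
Step 4: x=[3.9030 6.9985 10.0000] v=[-0.3804 -0.0098 0.0000]
Step 5: x=[3.8569 6.9966 10.0000] v=[-0.4612 -0.0192 -0.0001]

Answer: 3.8569 6.9966 10.0000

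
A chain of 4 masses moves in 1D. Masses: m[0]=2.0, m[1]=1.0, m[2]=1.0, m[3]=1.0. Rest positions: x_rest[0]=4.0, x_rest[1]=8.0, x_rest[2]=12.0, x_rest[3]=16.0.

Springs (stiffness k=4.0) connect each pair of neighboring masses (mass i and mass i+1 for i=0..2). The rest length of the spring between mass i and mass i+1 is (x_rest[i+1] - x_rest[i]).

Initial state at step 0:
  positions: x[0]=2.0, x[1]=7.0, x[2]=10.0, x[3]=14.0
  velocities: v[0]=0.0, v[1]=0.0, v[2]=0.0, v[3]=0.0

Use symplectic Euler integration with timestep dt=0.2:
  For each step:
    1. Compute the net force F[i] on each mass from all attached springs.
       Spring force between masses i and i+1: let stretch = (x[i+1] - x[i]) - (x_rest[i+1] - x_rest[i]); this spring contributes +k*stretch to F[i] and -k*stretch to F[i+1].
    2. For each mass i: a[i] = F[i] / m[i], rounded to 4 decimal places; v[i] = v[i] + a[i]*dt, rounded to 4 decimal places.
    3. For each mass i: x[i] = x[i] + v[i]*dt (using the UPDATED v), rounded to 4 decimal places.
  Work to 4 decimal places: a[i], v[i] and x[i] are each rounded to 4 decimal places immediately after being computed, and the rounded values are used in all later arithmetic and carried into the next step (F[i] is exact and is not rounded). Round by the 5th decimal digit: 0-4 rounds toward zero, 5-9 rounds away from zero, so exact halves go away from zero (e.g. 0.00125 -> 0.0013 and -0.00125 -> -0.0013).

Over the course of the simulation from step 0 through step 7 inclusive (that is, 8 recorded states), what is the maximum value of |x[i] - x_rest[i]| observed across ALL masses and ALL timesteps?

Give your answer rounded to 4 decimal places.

Step 0: x=[2.0000 7.0000 10.0000 14.0000] v=[0.0000 0.0000 0.0000 0.0000]
Step 1: x=[2.0800 6.6800 10.1600 14.0000] v=[0.4000 -1.6000 0.8000 0.0000]
Step 2: x=[2.2080 6.1808 10.3776 14.0256] v=[0.6400 -2.4960 1.0880 0.1280]
Step 3: x=[2.3338 5.7174 10.5074 14.1075] v=[0.6291 -2.3168 0.6490 0.4096]
Step 4: x=[2.4103 5.4791 10.4468 14.2534] v=[0.3825 -1.1917 -0.3029 0.7295]
Step 5: x=[2.4123 5.5446 10.2004 14.4302] v=[0.0100 0.3274 -1.2318 0.8842]
Step 6: x=[2.3449 5.8538 9.8859 14.5703] v=[-0.3371 1.5462 -1.5726 0.7004]
Step 7: x=[2.2382 6.2468 9.6757 14.6009] v=[-0.5335 1.9648 -1.0508 0.1529]
Max displacement = 2.5209

Answer: 2.5209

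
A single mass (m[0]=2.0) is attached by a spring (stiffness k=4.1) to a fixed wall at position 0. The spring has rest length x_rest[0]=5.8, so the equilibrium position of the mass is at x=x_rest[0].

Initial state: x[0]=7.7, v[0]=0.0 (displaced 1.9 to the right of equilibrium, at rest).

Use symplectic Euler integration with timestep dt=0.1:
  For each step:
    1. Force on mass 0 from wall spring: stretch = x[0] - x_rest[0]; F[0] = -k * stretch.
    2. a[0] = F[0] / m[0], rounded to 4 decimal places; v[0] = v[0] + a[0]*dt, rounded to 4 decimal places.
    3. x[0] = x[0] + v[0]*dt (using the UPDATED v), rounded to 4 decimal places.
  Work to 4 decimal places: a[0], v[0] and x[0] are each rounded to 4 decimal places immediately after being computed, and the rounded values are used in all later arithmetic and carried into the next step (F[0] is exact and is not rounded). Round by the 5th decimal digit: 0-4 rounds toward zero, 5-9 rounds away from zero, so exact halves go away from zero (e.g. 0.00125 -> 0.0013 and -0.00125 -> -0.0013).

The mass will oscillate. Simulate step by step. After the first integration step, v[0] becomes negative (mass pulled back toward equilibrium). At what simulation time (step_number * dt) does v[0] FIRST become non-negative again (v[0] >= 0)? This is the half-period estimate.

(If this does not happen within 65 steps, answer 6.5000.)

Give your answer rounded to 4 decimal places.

Answer: 2.2000

Derivation:
Step 0: x=[7.7000] v=[0.0000]
Step 1: x=[7.6611] v=[-0.3895]
Step 2: x=[7.5840] v=[-0.7710]
Step 3: x=[7.4703] v=[-1.1367]
Step 4: x=[7.3224] v=[-1.4791]
Step 5: x=[7.1433] v=[-1.7912]
Step 6: x=[6.9366] v=[-2.0666]
Step 7: x=[6.7066] v=[-2.2996]
Step 8: x=[6.4581] v=[-2.4855]
Step 9: x=[6.1961] v=[-2.6204]
Step 10: x=[5.9259] v=[-2.7016]
Step 11: x=[5.6532] v=[-2.7274]
Step 12: x=[5.3835] v=[-2.6973]
Step 13: x=[5.1223] v=[-2.6119]
Step 14: x=[4.8750] v=[-2.4730]
Step 15: x=[4.6467] v=[-2.2834]
Step 16: x=[4.4420] v=[-2.0470]
Step 17: x=[4.2651] v=[-1.7686]
Step 18: x=[4.1197] v=[-1.4540]
Step 19: x=[4.0088] v=[-1.1095]
Step 20: x=[3.9346] v=[-0.7423]
Step 21: x=[3.8986] v=[-0.3599]
Step 22: x=[3.9016] v=[0.0299]
First v>=0 after going negative at step 22, time=2.2000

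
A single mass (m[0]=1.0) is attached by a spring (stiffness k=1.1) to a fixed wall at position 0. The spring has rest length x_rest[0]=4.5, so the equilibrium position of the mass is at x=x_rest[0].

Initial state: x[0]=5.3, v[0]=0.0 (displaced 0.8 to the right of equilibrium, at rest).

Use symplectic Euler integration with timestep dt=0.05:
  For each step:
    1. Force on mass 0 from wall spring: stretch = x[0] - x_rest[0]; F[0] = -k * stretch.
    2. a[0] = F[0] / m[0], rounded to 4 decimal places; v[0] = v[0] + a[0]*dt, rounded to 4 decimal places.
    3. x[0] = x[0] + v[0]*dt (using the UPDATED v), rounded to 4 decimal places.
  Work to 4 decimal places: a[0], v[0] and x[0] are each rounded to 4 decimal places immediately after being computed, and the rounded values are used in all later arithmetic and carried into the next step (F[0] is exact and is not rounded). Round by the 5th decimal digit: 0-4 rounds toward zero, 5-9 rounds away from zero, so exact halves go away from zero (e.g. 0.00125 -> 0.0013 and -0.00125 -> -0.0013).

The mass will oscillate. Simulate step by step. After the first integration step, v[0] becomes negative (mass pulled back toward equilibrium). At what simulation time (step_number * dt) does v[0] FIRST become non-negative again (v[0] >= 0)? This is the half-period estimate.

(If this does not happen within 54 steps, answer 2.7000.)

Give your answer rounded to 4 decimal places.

Answer: 2.7000

Derivation:
Step 0: x=[5.3000] v=[0.0000]
Step 1: x=[5.2978] v=[-0.0440]
Step 2: x=[5.2934] v=[-0.0879]
Step 3: x=[5.2868] v=[-0.1315]
Step 4: x=[5.2781] v=[-0.1748]
Step 5: x=[5.2672] v=[-0.2176]
Step 6: x=[5.2542] v=[-0.2598]
Step 7: x=[5.2391] v=[-0.3013]
Step 8: x=[5.2220] v=[-0.3420]
Step 9: x=[5.2029] v=[-0.3817]
Step 10: x=[5.1819] v=[-0.4204]
Step 11: x=[5.1590] v=[-0.4579]
Step 12: x=[5.1343] v=[-0.4941]
Step 13: x=[5.1079] v=[-0.5290]
Step 14: x=[5.0798] v=[-0.5624]
Step 15: x=[5.0501] v=[-0.5943]
Step 16: x=[5.0189] v=[-0.6246]
Step 17: x=[4.9862] v=[-0.6531]
Step 18: x=[4.9522] v=[-0.6798]
Step 19: x=[4.9170] v=[-0.7047]
Step 20: x=[4.8806] v=[-0.7276]
Step 21: x=[4.8432] v=[-0.7485]
Step 22: x=[4.8048] v=[-0.7674]
Step 23: x=[4.7656] v=[-0.7842]
Step 24: x=[4.7257] v=[-0.7988]
Step 25: x=[4.6851] v=[-0.8112]
Step 26: x=[4.6440] v=[-0.8214]
Step 27: x=[4.6025] v=[-0.8293]
Step 28: x=[4.5608] v=[-0.8349]
Step 29: x=[4.5189] v=[-0.8382]
Step 30: x=[4.4769] v=[-0.8392]
Step 31: x=[4.4350] v=[-0.8379]
Step 32: x=[4.3933] v=[-0.8343]
Step 33: x=[4.3519] v=[-0.8284]
Step 34: x=[4.3109] v=[-0.8203]
Step 35: x=[4.2704] v=[-0.8099]
Step 36: x=[4.2305] v=[-0.7973]
Step 37: x=[4.1914] v=[-0.7825]
Step 38: x=[4.1531] v=[-0.7655]
Step 39: x=[4.1158] v=[-0.7464]
Step 40: x=[4.0795] v=[-0.7253]
Step 41: x=[4.0444] v=[-0.7022]
Step 42: x=[4.0105] v=[-0.6771]
Step 43: x=[3.9780] v=[-0.6502]
Step 44: x=[3.9469] v=[-0.6215]
Step 45: x=[3.9173] v=[-0.5911]
Step 46: x=[3.8893] v=[-0.5591]
Step 47: x=[3.8630] v=[-0.5255]
Step 48: x=[3.8385] v=[-0.4905]
Step 49: x=[3.8158] v=[-0.4541]
Step 50: x=[3.7950] v=[-0.4165]
Step 51: x=[3.7761] v=[-0.3777]
Step 52: x=[3.7592] v=[-0.3379]
Step 53: x=[3.7443] v=[-0.2972]
Step 54: x=[3.7315] v=[-0.2556]
v[0] did not become non-negative within 54 steps; using fallback time=2.7000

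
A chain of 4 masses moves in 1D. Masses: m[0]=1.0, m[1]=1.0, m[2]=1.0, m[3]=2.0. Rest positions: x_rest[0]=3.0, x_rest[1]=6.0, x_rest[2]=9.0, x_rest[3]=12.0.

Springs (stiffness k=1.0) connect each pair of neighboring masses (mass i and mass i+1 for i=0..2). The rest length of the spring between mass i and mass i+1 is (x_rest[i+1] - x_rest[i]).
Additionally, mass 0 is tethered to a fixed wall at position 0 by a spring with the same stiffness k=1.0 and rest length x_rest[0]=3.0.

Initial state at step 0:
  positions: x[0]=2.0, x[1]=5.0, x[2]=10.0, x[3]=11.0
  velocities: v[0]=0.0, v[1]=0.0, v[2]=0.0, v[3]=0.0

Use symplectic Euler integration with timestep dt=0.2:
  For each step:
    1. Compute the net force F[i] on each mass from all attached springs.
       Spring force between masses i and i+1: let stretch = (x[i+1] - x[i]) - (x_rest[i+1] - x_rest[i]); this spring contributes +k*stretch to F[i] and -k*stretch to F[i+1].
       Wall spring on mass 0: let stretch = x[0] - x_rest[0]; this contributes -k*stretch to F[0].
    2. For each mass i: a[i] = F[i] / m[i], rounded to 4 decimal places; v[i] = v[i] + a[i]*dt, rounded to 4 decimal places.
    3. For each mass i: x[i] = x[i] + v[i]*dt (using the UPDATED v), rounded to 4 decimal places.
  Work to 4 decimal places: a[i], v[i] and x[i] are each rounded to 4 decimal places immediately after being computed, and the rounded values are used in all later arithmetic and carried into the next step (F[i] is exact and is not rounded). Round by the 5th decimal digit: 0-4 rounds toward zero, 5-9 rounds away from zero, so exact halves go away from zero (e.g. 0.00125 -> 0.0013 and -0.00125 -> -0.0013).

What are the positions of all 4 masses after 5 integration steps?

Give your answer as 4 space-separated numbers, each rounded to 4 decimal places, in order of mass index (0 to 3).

Step 0: x=[2.0000 5.0000 10.0000 11.0000] v=[0.0000 0.0000 0.0000 0.0000]
Step 1: x=[2.0400 5.0800 9.8400 11.0400] v=[0.2000 0.4000 -0.8000 0.2000]
Step 2: x=[2.1200 5.2288 9.5376 11.1160] v=[0.4000 0.7440 -1.5120 0.3800]
Step 3: x=[2.2396 5.4256 9.1260 11.2204] v=[0.5978 0.9840 -2.0581 0.5222]
Step 4: x=[2.3970 5.6430 8.6501 11.3430] v=[0.7871 1.0869 -2.3793 0.6128]
Step 5: x=[2.5884 5.8508 8.1617 11.4717] v=[0.9569 1.0391 -2.4421 0.6435]

Answer: 2.5884 5.8508 8.1617 11.4717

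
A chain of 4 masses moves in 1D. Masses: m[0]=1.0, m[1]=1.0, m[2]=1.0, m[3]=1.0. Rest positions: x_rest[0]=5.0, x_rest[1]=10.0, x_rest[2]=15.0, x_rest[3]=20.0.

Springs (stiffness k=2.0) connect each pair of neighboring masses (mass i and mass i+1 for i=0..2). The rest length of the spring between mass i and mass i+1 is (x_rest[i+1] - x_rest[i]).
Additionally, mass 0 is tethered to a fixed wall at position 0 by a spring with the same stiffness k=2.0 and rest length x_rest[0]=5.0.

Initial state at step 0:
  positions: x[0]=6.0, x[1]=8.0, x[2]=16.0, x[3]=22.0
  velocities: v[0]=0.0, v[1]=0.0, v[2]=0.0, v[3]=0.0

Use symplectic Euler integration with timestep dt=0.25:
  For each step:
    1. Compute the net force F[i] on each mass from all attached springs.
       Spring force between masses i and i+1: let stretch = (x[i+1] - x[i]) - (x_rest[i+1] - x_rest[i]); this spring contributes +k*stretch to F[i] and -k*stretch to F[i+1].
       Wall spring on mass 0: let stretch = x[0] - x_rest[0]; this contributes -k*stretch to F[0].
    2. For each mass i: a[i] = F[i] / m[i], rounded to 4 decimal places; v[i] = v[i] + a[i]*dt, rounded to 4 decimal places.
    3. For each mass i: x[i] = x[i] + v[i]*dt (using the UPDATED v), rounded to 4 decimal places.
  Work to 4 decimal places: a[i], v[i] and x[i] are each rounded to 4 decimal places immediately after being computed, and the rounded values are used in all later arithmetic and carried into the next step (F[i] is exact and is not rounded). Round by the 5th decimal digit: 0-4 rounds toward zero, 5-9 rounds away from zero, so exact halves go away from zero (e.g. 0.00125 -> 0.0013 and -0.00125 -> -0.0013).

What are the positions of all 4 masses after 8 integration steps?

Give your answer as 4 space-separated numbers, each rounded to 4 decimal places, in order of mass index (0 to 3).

Answer: 6.8381 10.1757 16.3947 18.9879

Derivation:
Step 0: x=[6.0000 8.0000 16.0000 22.0000] v=[0.0000 0.0000 0.0000 0.0000]
Step 1: x=[5.5000 8.7500 15.7500 21.8750] v=[-2.0000 3.0000 -1.0000 -0.5000]
Step 2: x=[4.7188 9.9688 15.3906 21.6094] v=[-3.1250 4.8750 -1.4375 -1.0625]
Step 3: x=[4.0040 11.2090 15.1309 21.1914] v=[-2.8594 4.9609 -1.0390 -1.6719]
Step 4: x=[3.6893 12.0389 15.1385 20.6409] v=[-1.2589 3.3194 0.0303 -2.2022]
Step 5: x=[3.9571 12.2125 15.4464 20.0276] v=[1.0713 0.6944 1.2317 -2.4534]
Step 6: x=[4.7622 11.7584 15.9228 19.4666] v=[3.2205 -1.8164 1.9054 -2.2440]
Step 7: x=[5.8466 10.9503 16.3216 19.0876] v=[4.3375 -3.2323 1.5951 -1.5159]
Step 8: x=[6.8381 10.1757 16.3947 18.9879] v=[3.9661 -3.0985 0.2925 -0.3989]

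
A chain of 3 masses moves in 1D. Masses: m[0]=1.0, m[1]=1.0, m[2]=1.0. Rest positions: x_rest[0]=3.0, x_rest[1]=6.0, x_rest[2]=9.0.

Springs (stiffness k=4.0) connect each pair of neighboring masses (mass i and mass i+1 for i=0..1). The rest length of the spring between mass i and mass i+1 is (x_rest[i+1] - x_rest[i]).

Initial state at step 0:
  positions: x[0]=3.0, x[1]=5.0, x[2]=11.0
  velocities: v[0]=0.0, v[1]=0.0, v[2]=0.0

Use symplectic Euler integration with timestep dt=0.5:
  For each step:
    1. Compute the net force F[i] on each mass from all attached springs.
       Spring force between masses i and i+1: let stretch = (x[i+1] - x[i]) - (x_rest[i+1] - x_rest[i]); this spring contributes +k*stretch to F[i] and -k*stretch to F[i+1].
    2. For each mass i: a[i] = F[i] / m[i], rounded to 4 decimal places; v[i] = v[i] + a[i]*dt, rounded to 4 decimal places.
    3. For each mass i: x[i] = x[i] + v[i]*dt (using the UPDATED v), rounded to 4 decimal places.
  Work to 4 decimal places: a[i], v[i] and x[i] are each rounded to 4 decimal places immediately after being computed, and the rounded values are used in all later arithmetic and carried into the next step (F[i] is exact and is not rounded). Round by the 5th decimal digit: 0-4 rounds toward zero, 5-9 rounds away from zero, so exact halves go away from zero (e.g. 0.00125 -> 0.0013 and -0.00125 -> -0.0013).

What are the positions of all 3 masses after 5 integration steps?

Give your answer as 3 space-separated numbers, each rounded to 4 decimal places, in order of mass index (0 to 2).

Step 0: x=[3.0000 5.0000 11.0000] v=[0.0000 0.0000 0.0000]
Step 1: x=[2.0000 9.0000 8.0000] v=[-2.0000 8.0000 -6.0000]
Step 2: x=[5.0000 5.0000 9.0000] v=[6.0000 -8.0000 2.0000]
Step 3: x=[5.0000 5.0000 9.0000] v=[0.0000 0.0000 0.0000]
Step 4: x=[2.0000 9.0000 8.0000] v=[-6.0000 8.0000 -2.0000]
Step 5: x=[3.0000 5.0000 11.0000] v=[2.0000 -8.0000 6.0000]

Answer: 3.0000 5.0000 11.0000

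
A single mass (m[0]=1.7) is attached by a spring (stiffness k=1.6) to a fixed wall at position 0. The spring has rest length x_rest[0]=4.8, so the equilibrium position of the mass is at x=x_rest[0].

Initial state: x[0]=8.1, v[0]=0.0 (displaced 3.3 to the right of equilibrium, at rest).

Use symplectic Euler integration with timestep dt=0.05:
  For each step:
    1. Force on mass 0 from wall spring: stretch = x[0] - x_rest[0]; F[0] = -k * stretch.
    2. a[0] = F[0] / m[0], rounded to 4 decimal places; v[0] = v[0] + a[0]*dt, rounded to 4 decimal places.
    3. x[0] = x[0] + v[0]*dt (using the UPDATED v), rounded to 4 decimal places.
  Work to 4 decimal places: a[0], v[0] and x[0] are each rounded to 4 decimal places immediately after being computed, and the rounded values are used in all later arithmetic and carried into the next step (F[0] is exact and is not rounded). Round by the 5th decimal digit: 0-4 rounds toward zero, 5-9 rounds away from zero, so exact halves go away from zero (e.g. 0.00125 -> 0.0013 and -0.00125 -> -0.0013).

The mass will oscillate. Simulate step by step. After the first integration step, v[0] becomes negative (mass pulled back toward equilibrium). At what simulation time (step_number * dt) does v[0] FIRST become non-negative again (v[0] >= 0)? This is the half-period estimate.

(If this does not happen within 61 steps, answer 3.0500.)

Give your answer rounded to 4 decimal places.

Answer: 3.0500

Derivation:
Step 0: x=[8.1000] v=[0.0000]
Step 1: x=[8.0922] v=[-0.1553]
Step 2: x=[8.0767] v=[-0.3102]
Step 3: x=[8.0535] v=[-0.4644]
Step 4: x=[8.0226] v=[-0.6175]
Step 5: x=[7.9841] v=[-0.7692]
Step 6: x=[7.9382] v=[-0.9190]
Step 7: x=[7.8849] v=[-1.0667]
Step 8: x=[7.8243] v=[-1.2119]
Step 9: x=[7.7566] v=[-1.3542]
Step 10: x=[7.6819] v=[-1.4933]
Step 11: x=[7.6005] v=[-1.6289]
Step 12: x=[7.5125] v=[-1.7607]
Step 13: x=[7.4181] v=[-1.8883]
Step 14: x=[7.3175] v=[-2.0115]
Step 15: x=[7.2110] v=[-2.1300]
Step 16: x=[7.0988] v=[-2.2435]
Step 17: x=[6.9812] v=[-2.3517]
Step 18: x=[6.8585] v=[-2.4543]
Step 19: x=[6.7309] v=[-2.5512]
Step 20: x=[6.5988] v=[-2.6421]
Step 21: x=[6.4625] v=[-2.7268]
Step 22: x=[6.3223] v=[-2.8050]
Step 23: x=[6.1785] v=[-2.8766]
Step 24: x=[6.0314] v=[-2.9415]
Step 25: x=[5.8814] v=[-2.9995]
Step 26: x=[5.7289] v=[-3.0504]
Step 27: x=[5.5742] v=[-3.0941]
Step 28: x=[5.4177] v=[-3.1305]
Step 29: x=[5.2597] v=[-3.1596]
Step 30: x=[5.1006] v=[-3.1812]
Step 31: x=[4.9408] v=[-3.1953]
Step 32: x=[4.7807] v=[-3.2019]
Step 33: x=[4.6207] v=[-3.2010]
Step 34: x=[4.4611] v=[-3.1926]
Step 35: x=[4.3023] v=[-3.1767]
Step 36: x=[4.1446] v=[-3.1533]
Step 37: x=[3.9885] v=[-3.1225]
Step 38: x=[3.8343] v=[-3.0843]
Step 39: x=[3.6824] v=[-3.0389]
Step 40: x=[3.5331] v=[-2.9863]
Step 41: x=[3.3868] v=[-2.9267]
Step 42: x=[3.2438] v=[-2.8602]
Step 43: x=[3.1045] v=[-2.7870]
Step 44: x=[2.9691] v=[-2.7072]
Step 45: x=[2.8381] v=[-2.6210]
Step 46: x=[2.7117] v=[-2.5287]
Step 47: x=[2.5902] v=[-2.4304]
Step 48: x=[2.4739] v=[-2.3264]
Step 49: x=[2.3631] v=[-2.2169]
Step 50: x=[2.2580] v=[-2.1022]
Step 51: x=[2.1589] v=[-1.9826]
Step 52: x=[2.0660] v=[-1.8583]
Step 53: x=[1.9795] v=[-1.7296]
Step 54: x=[1.8997] v=[-1.5969]
Step 55: x=[1.8267] v=[-1.4604]
Step 56: x=[1.7607] v=[-1.3205]
Step 57: x=[1.7018] v=[-1.1775]
Step 58: x=[1.6502] v=[-1.0317]
Step 59: x=[1.6060] v=[-0.8835]
Step 60: x=[1.5693] v=[-0.7332]
Step 61: x=[1.5402] v=[-0.5812]
v[0] did not become non-negative within 61 steps; using fallback time=3.0500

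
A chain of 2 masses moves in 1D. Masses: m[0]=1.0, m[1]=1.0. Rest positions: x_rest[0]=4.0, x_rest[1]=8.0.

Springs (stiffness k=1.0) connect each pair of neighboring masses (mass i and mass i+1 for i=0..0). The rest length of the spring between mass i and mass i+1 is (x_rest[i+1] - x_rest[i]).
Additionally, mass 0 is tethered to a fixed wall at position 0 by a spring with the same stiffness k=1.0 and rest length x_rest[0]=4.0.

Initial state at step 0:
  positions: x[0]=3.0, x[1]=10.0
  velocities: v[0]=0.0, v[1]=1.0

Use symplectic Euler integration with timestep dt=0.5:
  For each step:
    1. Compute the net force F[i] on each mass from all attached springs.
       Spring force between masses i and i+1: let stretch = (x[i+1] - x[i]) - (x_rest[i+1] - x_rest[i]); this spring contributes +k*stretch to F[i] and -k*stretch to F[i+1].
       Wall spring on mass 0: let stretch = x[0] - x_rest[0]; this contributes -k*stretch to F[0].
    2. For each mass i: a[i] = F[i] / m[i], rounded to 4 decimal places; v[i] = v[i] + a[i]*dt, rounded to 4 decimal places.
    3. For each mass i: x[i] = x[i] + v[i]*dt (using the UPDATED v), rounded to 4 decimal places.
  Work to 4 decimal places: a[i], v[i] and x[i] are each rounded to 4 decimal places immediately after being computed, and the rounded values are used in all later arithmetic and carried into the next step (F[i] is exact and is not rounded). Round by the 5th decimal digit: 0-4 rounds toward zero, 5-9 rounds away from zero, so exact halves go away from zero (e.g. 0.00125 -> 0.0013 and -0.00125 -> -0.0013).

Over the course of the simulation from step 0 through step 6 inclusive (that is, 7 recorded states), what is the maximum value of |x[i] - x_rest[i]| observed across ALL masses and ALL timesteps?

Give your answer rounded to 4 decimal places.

Step 0: x=[3.0000 10.0000] v=[0.0000 1.0000]
Step 1: x=[4.0000 9.7500] v=[2.0000 -0.5000]
Step 2: x=[5.4375 9.0625] v=[2.8750 -1.3750]
Step 3: x=[6.4219 8.4688] v=[1.9688 -1.1875]
Step 4: x=[6.3126 8.3633] v=[-0.2187 -0.2110]
Step 5: x=[5.1378 8.7452] v=[-2.3497 0.7637]
Step 6: x=[3.5804 9.2252] v=[-3.1149 0.9600]
Max displacement = 2.4219

Answer: 2.4219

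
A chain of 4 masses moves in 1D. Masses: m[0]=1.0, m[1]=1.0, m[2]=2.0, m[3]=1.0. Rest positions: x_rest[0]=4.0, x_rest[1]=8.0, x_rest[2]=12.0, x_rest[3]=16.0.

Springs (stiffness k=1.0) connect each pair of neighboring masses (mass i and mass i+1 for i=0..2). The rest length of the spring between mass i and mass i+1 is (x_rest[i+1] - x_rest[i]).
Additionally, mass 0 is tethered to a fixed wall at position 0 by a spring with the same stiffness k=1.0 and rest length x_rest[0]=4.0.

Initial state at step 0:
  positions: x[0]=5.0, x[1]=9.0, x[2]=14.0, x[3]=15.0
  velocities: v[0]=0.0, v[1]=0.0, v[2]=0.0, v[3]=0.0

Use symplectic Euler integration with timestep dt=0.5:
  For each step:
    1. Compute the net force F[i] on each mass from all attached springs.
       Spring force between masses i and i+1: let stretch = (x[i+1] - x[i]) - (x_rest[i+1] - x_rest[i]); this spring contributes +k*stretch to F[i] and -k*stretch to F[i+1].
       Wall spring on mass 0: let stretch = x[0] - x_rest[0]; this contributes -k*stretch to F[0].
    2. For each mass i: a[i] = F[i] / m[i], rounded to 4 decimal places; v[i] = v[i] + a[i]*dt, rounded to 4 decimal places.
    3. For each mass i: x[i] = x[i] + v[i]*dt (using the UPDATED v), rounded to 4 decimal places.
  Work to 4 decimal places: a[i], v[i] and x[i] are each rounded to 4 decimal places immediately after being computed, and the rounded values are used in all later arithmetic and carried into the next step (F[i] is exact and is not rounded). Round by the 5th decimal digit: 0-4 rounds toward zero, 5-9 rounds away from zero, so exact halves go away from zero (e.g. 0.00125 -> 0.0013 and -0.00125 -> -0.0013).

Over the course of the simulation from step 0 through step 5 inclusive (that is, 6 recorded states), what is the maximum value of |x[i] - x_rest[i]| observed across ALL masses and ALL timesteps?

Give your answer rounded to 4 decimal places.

Step 0: x=[5.0000 9.0000 14.0000 15.0000] v=[0.0000 0.0000 0.0000 0.0000]
Step 1: x=[4.7500 9.2500 13.5000 15.7500] v=[-0.5000 0.5000 -1.0000 1.5000]
Step 2: x=[4.4375 9.4375 12.7500 16.9375] v=[-0.6250 0.3750 -1.5000 2.3750]
Step 3: x=[4.2656 9.2031 12.1094 18.0782] v=[-0.3438 -0.4688 -1.2813 2.2813]
Step 4: x=[4.2617 8.4609 11.8516 18.7267] v=[-0.0079 -1.4844 -0.5157 1.2969]
Step 5: x=[4.2421 7.5166 12.0293 18.6564] v=[-0.0392 -1.8887 0.3554 -0.1407]
Max displacement = 2.7267

Answer: 2.7267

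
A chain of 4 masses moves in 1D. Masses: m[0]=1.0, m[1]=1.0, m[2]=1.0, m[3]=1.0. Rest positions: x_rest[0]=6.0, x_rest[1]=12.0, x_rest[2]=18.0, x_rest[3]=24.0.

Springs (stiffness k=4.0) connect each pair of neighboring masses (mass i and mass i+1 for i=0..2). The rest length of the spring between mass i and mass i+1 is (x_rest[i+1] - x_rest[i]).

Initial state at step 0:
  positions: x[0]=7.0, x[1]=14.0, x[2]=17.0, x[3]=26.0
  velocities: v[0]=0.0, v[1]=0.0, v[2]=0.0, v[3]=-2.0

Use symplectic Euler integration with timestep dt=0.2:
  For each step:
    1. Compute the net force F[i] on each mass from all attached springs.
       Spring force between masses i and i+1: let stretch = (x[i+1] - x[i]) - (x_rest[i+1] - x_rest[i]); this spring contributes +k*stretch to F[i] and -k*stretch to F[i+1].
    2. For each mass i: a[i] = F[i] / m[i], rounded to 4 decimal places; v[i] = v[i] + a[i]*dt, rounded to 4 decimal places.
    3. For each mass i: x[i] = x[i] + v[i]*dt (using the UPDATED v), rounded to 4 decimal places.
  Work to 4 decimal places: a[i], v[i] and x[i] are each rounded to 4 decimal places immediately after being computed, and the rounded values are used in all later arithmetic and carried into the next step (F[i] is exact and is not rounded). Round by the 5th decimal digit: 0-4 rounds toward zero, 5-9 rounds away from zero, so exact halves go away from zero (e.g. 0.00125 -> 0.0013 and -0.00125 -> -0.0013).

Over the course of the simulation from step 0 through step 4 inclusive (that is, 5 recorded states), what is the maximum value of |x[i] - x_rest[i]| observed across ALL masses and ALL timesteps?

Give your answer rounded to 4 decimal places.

Step 0: x=[7.0000 14.0000 17.0000 26.0000] v=[0.0000 0.0000 0.0000 -2.0000]
Step 1: x=[7.1600 13.3600 17.9600 25.1200] v=[0.8000 -3.2000 4.8000 -4.4000]
Step 2: x=[7.3520 12.4640 19.3296 24.0544] v=[0.9600 -4.4800 6.8480 -5.3280]
Step 3: x=[7.4019 11.8486 20.3567 23.1928] v=[0.2496 -3.0771 5.1354 -4.3078]
Step 4: x=[7.2033 11.8830 20.4763 22.8375] v=[-0.9930 0.1720 0.5978 -1.7767]
Max displacement = 2.4763

Answer: 2.4763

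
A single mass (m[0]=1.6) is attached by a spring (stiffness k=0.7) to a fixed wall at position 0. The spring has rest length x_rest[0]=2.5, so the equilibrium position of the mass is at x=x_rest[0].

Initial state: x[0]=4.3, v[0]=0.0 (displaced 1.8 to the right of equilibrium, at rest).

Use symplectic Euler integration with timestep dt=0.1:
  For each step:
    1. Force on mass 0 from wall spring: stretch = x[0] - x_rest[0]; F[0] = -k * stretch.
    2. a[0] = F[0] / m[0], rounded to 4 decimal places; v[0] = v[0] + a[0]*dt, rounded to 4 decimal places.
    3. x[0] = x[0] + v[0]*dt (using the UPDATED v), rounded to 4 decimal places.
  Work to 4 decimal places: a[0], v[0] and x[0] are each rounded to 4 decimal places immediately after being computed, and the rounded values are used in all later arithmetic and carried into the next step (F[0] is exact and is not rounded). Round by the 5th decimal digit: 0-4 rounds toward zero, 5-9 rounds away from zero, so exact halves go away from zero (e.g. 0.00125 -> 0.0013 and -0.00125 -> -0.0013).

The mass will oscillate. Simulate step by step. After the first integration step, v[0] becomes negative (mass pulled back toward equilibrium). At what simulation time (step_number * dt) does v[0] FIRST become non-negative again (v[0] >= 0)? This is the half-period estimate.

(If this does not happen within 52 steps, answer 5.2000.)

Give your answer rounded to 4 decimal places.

Step 0: x=[4.3000] v=[0.0000]
Step 1: x=[4.2921] v=[-0.0788]
Step 2: x=[4.2764] v=[-0.1572]
Step 3: x=[4.2529] v=[-0.2349]
Step 4: x=[4.2217] v=[-0.3116]
Step 5: x=[4.1830] v=[-0.3869]
Step 6: x=[4.1370] v=[-0.4605]
Step 7: x=[4.0838] v=[-0.5321]
Step 8: x=[4.0237] v=[-0.6014]
Step 9: x=[3.9569] v=[-0.6681]
Step 10: x=[3.8837] v=[-0.7318]
Step 11: x=[3.8045] v=[-0.7923]
Step 12: x=[3.7196] v=[-0.8494]
Step 13: x=[3.6293] v=[-0.9028]
Step 14: x=[3.5341] v=[-0.9522]
Step 15: x=[3.4344] v=[-0.9974]
Step 16: x=[3.3306] v=[-1.0383]
Step 17: x=[3.2231] v=[-1.0746]
Step 18: x=[3.1125] v=[-1.1062]
Step 19: x=[2.9992] v=[-1.1330]
Step 20: x=[2.8837] v=[-1.1548]
Step 21: x=[2.7665] v=[-1.1716]
Step 22: x=[2.6482] v=[-1.1833]
Step 23: x=[2.5292] v=[-1.1898]
Step 24: x=[2.4101] v=[-1.1911]
Step 25: x=[2.2914] v=[-1.1872]
Step 26: x=[2.1736] v=[-1.1781]
Step 27: x=[2.0572] v=[-1.1638]
Step 28: x=[1.9428] v=[-1.1444]
Step 29: x=[1.8308] v=[-1.1200]
Step 30: x=[1.7217] v=[-1.0907]
Step 31: x=[1.6160] v=[-1.0567]
Step 32: x=[1.5142] v=[-1.0180]
Step 33: x=[1.4167] v=[-0.9749]
Step 34: x=[1.3240] v=[-0.9275]
Step 35: x=[1.2364] v=[-0.8761]
Step 36: x=[1.1543] v=[-0.8208]
Step 37: x=[1.0781] v=[-0.7619]
Step 38: x=[1.0081] v=[-0.6997]
Step 39: x=[0.9447] v=[-0.6344]
Step 40: x=[0.8881] v=[-0.5664]
Step 41: x=[0.8385] v=[-0.4959]
Step 42: x=[0.7962] v=[-0.4232]
Step 43: x=[0.7613] v=[-0.3487]
Step 44: x=[0.7340] v=[-0.2726]
Step 45: x=[0.7145] v=[-0.1953]
Step 46: x=[0.7028] v=[-0.1172]
Step 47: x=[0.6989] v=[-0.0386]
Step 48: x=[0.7029] v=[0.0402]
First v>=0 after going negative at step 48, time=4.8000

Answer: 4.8000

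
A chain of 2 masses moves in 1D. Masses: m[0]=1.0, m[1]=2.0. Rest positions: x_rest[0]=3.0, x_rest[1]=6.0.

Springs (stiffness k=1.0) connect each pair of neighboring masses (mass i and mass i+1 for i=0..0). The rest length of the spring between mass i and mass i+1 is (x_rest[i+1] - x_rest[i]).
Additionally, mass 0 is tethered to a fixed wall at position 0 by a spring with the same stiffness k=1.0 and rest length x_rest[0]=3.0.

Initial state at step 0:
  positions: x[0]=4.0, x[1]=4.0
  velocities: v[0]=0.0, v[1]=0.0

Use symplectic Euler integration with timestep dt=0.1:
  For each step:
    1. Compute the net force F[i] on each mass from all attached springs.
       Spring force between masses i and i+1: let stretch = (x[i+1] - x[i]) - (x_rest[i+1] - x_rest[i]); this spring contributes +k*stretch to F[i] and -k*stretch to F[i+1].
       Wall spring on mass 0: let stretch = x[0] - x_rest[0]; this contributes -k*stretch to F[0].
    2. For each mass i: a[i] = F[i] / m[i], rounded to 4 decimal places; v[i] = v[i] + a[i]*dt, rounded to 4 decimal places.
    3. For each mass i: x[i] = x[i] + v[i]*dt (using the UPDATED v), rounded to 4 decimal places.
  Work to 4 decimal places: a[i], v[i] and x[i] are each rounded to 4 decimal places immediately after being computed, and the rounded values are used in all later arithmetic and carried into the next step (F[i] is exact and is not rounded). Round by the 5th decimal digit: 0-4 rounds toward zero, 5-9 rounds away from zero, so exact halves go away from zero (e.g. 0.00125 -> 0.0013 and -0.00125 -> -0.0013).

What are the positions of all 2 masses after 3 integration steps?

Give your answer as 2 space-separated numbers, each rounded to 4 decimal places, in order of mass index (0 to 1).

Answer: 3.7648 4.0886

Derivation:
Step 0: x=[4.0000 4.0000] v=[0.0000 0.0000]
Step 1: x=[3.9600 4.0150] v=[-0.4000 0.1500]
Step 2: x=[3.8810 4.0447] v=[-0.7905 0.2973]
Step 3: x=[3.7648 4.0886] v=[-1.1622 0.4391]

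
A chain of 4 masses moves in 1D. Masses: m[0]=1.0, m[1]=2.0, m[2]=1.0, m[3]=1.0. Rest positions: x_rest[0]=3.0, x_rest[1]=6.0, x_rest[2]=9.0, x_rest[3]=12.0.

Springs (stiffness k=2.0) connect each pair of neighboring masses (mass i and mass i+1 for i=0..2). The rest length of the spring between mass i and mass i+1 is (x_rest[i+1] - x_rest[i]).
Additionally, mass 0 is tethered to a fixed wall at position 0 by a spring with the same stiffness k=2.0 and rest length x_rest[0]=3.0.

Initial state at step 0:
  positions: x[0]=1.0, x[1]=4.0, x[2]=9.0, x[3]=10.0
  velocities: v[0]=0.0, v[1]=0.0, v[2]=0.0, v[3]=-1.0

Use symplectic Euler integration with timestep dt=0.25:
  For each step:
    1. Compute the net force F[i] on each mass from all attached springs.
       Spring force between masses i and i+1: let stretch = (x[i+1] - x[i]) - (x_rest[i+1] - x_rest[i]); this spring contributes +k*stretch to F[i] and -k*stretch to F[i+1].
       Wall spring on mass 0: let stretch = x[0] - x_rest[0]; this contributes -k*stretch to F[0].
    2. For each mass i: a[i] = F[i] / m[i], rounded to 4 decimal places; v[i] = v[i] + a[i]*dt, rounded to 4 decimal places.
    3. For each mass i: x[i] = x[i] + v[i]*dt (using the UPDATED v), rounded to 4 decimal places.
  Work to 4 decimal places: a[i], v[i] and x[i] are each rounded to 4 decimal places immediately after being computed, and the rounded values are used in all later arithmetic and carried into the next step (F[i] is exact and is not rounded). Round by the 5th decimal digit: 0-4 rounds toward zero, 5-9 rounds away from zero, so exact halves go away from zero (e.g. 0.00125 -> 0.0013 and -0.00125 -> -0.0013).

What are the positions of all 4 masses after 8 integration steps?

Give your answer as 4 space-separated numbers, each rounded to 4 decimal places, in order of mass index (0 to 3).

Step 0: x=[1.0000 4.0000 9.0000 10.0000] v=[0.0000 0.0000 0.0000 -1.0000]
Step 1: x=[1.2500 4.1250 8.5000 10.0000] v=[1.0000 0.5000 -2.0000 0.0000]
Step 2: x=[1.7031 4.3438 7.6406 10.1875] v=[1.8125 0.8750 -3.4375 0.7500]
Step 3: x=[2.2734 4.6036 6.6875 10.4317] v=[2.2813 1.0390 -3.8125 0.9766]
Step 4: x=[2.8508 4.8480 5.9419 10.5828] v=[2.3097 0.9774 -2.9824 0.6045]
Step 5: x=[3.3215 5.0359 5.6397 10.5288] v=[1.8829 0.7516 -1.2089 -0.2160]
Step 6: x=[3.5914 5.1544 5.8732 10.2387] v=[1.0794 0.4740 0.9338 -1.1606]
Step 7: x=[3.6077 5.2202 6.5625 9.7779] v=[0.0652 0.2630 2.7572 -1.8434]
Step 8: x=[3.3746 5.2691 7.4860 9.2901] v=[-0.9324 0.1955 3.6938 -1.9511]

Answer: 3.3746 5.2691 7.4860 9.2901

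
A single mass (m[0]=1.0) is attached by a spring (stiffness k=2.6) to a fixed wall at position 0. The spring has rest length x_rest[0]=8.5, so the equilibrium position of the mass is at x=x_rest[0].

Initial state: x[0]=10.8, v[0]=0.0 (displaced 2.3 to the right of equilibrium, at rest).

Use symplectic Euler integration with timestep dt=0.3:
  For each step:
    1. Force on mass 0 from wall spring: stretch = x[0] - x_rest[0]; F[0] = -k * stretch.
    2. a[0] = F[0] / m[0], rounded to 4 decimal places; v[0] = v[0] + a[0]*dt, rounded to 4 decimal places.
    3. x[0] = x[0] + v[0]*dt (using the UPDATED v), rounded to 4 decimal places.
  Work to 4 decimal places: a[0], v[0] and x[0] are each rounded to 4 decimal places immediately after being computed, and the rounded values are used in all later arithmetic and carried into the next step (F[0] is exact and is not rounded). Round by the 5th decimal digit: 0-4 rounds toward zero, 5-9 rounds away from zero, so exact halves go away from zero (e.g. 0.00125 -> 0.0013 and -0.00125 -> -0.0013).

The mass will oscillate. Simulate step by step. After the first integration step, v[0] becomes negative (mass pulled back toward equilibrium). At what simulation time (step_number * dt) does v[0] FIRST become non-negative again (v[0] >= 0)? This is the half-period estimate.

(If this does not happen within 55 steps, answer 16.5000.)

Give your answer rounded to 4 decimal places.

Answer: 2.1000

Derivation:
Step 0: x=[10.8000] v=[0.0000]
Step 1: x=[10.2618] v=[-1.7940]
Step 2: x=[9.3113] v=[-3.1682]
Step 3: x=[8.1710] v=[-3.8010]
Step 4: x=[7.1077] v=[-3.5444]
Step 5: x=[6.3702] v=[-2.4584]
Step 6: x=[6.1310] v=[-0.7972]
Step 7: x=[6.4462] v=[1.0506]
First v>=0 after going negative at step 7, time=2.1000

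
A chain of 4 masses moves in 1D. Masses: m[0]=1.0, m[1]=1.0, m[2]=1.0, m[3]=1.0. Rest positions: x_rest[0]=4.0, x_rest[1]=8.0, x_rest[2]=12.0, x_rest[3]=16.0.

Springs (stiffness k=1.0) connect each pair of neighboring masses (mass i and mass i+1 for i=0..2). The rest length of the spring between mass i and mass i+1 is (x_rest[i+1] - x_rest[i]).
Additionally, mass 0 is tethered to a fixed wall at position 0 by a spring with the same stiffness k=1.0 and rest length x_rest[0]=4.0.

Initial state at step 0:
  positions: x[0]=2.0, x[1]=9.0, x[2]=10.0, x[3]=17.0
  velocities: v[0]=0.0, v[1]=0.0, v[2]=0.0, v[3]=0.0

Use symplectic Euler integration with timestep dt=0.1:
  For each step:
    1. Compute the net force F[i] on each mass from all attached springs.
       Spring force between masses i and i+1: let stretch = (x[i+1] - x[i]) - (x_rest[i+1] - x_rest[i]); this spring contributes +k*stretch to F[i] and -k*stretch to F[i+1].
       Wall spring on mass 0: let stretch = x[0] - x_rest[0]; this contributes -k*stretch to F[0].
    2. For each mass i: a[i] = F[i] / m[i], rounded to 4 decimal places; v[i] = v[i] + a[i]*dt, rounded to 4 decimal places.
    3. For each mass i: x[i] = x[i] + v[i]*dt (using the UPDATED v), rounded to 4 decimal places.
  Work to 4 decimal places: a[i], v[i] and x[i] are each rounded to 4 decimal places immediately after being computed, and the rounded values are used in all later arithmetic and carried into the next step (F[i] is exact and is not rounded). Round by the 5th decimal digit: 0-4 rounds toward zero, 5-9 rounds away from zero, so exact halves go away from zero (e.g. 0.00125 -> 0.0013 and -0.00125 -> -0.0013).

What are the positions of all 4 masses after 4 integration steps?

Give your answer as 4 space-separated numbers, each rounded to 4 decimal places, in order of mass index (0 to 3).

Answer: 2.4764 8.4339 10.5690 16.7133

Derivation:
Step 0: x=[2.0000 9.0000 10.0000 17.0000] v=[0.0000 0.0000 0.0000 0.0000]
Step 1: x=[2.0500 8.9400 10.0600 16.9700] v=[0.5000 -0.6000 0.6000 -0.3000]
Step 2: x=[2.1484 8.8223 10.1779 16.9109] v=[0.9840 -1.1770 1.1790 -0.5910]
Step 3: x=[2.2921 8.6514 10.3496 16.8245] v=[1.4366 -1.7088 1.7167 -0.8643]
Step 4: x=[2.4764 8.4339 10.5690 16.7133] v=[1.8433 -2.1749 2.1944 -1.1118]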